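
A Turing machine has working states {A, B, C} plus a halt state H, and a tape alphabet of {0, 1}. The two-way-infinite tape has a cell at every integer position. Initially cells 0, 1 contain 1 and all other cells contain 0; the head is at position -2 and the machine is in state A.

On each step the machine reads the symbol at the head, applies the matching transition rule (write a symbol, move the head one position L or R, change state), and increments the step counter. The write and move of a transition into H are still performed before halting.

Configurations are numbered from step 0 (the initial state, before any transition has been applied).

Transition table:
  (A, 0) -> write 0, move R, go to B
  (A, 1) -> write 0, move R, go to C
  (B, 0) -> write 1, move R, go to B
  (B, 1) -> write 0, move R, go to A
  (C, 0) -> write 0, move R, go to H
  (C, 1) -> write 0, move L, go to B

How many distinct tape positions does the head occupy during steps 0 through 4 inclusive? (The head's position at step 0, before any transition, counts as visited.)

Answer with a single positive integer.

Step 1: in state A at pos -2, read 0 -> (A,0)->write 0,move R,goto B. Now: state=B, head=-1, tape[-3..2]=000110 (head:   ^)
Step 2: in state B at pos -1, read 0 -> (B,0)->write 1,move R,goto B. Now: state=B, head=0, tape[-3..2]=001110 (head:    ^)
Step 3: in state B at pos 0, read 1 -> (B,1)->write 0,move R,goto A. Now: state=A, head=1, tape[-3..2]=001010 (head:     ^)
Step 4: in state A at pos 1, read 1 -> (A,1)->write 0,move R,goto C. Now: state=C, head=2, tape[-3..3]=0010000 (head:      ^)
Head positions at steps 0..4: starting at -2, distinct positions visited = {-2, -1, 0, 1, 2} -> 5 position(s)

Answer: 5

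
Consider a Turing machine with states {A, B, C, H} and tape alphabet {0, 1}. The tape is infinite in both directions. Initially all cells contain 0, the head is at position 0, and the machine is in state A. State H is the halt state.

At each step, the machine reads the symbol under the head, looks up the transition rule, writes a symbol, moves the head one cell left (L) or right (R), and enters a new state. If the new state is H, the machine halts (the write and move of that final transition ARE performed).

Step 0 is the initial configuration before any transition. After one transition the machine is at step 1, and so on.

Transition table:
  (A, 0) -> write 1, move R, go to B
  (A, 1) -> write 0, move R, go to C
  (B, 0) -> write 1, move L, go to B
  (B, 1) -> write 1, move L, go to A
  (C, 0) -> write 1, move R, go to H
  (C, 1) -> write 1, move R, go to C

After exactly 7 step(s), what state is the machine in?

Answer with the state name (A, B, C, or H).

Answer: C

Derivation:
Step 1: in state A at pos 0, read 0 -> (A,0)->write 1,move R,goto B. Now: state=B, head=1, tape[-1..2]=0100 (head:   ^)
Step 2: in state B at pos 1, read 0 -> (B,0)->write 1,move L,goto B. Now: state=B, head=0, tape[-1..2]=0110 (head:  ^)
Step 3: in state B at pos 0, read 1 -> (B,1)->write 1,move L,goto A. Now: state=A, head=-1, tape[-2..2]=00110 (head:  ^)
Step 4: in state A at pos -1, read 0 -> (A,0)->write 1,move R,goto B. Now: state=B, head=0, tape[-2..2]=01110 (head:   ^)
Step 5: in state B at pos 0, read 1 -> (B,1)->write 1,move L,goto A. Now: state=A, head=-1, tape[-2..2]=01110 (head:  ^)
Step 6: in state A at pos -1, read 1 -> (A,1)->write 0,move R,goto C. Now: state=C, head=0, tape[-2..2]=00110 (head:   ^)
Step 7: in state C at pos 0, read 1 -> (C,1)->write 1,move R,goto C. Now: state=C, head=1, tape[-2..2]=00110 (head:    ^)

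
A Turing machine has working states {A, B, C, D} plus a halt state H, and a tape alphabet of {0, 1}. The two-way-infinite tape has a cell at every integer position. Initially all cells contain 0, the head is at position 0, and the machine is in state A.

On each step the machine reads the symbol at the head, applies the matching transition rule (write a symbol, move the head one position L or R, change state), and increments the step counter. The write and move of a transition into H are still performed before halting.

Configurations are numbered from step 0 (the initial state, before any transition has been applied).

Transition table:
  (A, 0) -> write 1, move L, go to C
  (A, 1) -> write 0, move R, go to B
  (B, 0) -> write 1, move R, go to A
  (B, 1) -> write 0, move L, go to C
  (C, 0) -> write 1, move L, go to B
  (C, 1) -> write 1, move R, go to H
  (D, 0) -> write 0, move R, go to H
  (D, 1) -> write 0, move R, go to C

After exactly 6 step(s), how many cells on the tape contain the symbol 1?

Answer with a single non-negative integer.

Answer: 2

Derivation:
Step 1: in state A at pos 0, read 0 -> (A,0)->write 1,move L,goto C. Now: state=C, head=-1, tape[-2..1]=0010 (head:  ^)
Step 2: in state C at pos -1, read 0 -> (C,0)->write 1,move L,goto B. Now: state=B, head=-2, tape[-3..1]=00110 (head:  ^)
Step 3: in state B at pos -2, read 0 -> (B,0)->write 1,move R,goto A. Now: state=A, head=-1, tape[-3..1]=01110 (head:   ^)
Step 4: in state A at pos -1, read 1 -> (A,1)->write 0,move R,goto B. Now: state=B, head=0, tape[-3..1]=01010 (head:    ^)
Step 5: in state B at pos 0, read 1 -> (B,1)->write 0,move L,goto C. Now: state=C, head=-1, tape[-3..1]=01000 (head:   ^)
Step 6: in state C at pos -1, read 0 -> (C,0)->write 1,move L,goto B. Now: state=B, head=-2, tape[-3..1]=01100 (head:  ^)
Cells containing 1 after step 6: {-2, -1} -> 2 cell(s)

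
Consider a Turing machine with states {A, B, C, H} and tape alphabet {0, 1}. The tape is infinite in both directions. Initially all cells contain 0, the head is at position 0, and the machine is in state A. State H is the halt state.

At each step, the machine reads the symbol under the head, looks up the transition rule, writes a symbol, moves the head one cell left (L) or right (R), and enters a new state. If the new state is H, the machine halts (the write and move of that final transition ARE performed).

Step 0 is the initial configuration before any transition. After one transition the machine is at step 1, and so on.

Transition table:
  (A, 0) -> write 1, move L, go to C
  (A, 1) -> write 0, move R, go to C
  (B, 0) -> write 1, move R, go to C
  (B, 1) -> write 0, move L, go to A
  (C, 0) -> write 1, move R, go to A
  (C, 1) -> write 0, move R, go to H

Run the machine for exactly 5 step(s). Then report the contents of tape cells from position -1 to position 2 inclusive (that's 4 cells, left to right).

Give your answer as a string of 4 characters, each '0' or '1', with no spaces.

Answer: 1011

Derivation:
Step 1: in state A at pos 0, read 0 -> (A,0)->write 1,move L,goto C. Now: state=C, head=-1, tape[-2..1]=0010 (head:  ^)
Step 2: in state C at pos -1, read 0 -> (C,0)->write 1,move R,goto A. Now: state=A, head=0, tape[-2..1]=0110 (head:   ^)
Step 3: in state A at pos 0, read 1 -> (A,1)->write 0,move R,goto C. Now: state=C, head=1, tape[-2..2]=01000 (head:    ^)
Step 4: in state C at pos 1, read 0 -> (C,0)->write 1,move R,goto A. Now: state=A, head=2, tape[-2..3]=010100 (head:     ^)
Step 5: in state A at pos 2, read 0 -> (A,0)->write 1,move L,goto C. Now: state=C, head=1, tape[-2..3]=010110 (head:    ^)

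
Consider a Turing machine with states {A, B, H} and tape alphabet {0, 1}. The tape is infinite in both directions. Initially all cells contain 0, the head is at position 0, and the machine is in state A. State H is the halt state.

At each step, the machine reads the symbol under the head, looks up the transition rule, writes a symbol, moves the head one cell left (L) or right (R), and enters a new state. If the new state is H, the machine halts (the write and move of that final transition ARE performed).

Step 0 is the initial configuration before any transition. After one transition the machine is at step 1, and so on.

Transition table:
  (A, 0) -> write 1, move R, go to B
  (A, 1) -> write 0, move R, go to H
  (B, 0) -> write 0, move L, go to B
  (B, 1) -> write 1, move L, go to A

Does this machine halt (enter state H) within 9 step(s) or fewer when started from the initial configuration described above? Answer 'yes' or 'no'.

Step 1: in state A at pos 0, read 0 -> (A,0)->write 1,move R,goto B. Now: state=B, head=1, tape[-1..2]=0100 (head:   ^)
Step 2: in state B at pos 1, read 0 -> (B,0)->write 0,move L,goto B. Now: state=B, head=0, tape[-1..2]=0100 (head:  ^)
Step 3: in state B at pos 0, read 1 -> (B,1)->write 1,move L,goto A. Now: state=A, head=-1, tape[-2..2]=00100 (head:  ^)
Step 4: in state A at pos -1, read 0 -> (A,0)->write 1,move R,goto B. Now: state=B, head=0, tape[-2..2]=01100 (head:   ^)
Step 5: in state B at pos 0, read 1 -> (B,1)->write 1,move L,goto A. Now: state=A, head=-1, tape[-2..2]=01100 (head:  ^)
Step 6: in state A at pos -1, read 1 -> (A,1)->write 0,move R,goto H. Now: state=H, head=0, tape[-2..2]=00100 (head:   ^)
State H reached at step 6; 6 <= 9 -> yes

Answer: yes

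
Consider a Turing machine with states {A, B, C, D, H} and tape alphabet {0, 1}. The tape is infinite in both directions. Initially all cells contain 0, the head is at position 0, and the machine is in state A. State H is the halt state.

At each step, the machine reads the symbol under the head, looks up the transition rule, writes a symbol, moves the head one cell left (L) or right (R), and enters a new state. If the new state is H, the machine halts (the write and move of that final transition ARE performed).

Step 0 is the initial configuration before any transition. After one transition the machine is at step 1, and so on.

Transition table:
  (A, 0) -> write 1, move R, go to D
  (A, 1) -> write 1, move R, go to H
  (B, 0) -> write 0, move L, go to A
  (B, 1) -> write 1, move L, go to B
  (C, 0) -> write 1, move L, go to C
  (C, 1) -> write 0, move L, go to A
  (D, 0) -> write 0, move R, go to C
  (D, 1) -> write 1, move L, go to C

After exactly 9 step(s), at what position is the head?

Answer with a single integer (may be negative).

Answer: 1

Derivation:
Step 1: in state A at pos 0, read 0 -> (A,0)->write 1,move R,goto D. Now: state=D, head=1, tape[-1..2]=0100 (head:   ^)
Step 2: in state D at pos 1, read 0 -> (D,0)->write 0,move R,goto C. Now: state=C, head=2, tape[-1..3]=01000 (head:    ^)
Step 3: in state C at pos 2, read 0 -> (C,0)->write 1,move L,goto C. Now: state=C, head=1, tape[-1..3]=01010 (head:   ^)
Step 4: in state C at pos 1, read 0 -> (C,0)->write 1,move L,goto C. Now: state=C, head=0, tape[-1..3]=01110 (head:  ^)
Step 5: in state C at pos 0, read 1 -> (C,1)->write 0,move L,goto A. Now: state=A, head=-1, tape[-2..3]=000110 (head:  ^)
Step 6: in state A at pos -1, read 0 -> (A,0)->write 1,move R,goto D. Now: state=D, head=0, tape[-2..3]=010110 (head:   ^)
Step 7: in state D at pos 0, read 0 -> (D,0)->write 0,move R,goto C. Now: state=C, head=1, tape[-2..3]=010110 (head:    ^)
Step 8: in state C at pos 1, read 1 -> (C,1)->write 0,move L,goto A. Now: state=A, head=0, tape[-2..3]=010010 (head:   ^)
Step 9: in state A at pos 0, read 0 -> (A,0)->write 1,move R,goto D. Now: state=D, head=1, tape[-2..3]=011010 (head:    ^)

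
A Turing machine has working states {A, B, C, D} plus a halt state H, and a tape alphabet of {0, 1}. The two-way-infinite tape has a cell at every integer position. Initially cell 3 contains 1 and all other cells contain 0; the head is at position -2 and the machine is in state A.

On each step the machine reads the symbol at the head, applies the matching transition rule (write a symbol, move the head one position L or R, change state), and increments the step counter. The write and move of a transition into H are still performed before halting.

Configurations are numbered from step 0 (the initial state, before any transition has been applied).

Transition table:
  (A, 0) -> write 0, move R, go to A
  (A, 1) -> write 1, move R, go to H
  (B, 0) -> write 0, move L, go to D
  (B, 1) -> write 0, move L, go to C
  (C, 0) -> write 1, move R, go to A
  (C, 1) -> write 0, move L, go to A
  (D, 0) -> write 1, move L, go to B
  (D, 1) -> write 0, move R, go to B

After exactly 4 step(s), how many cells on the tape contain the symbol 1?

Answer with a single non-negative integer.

Step 1: in state A at pos -2, read 0 -> (A,0)->write 0,move R,goto A. Now: state=A, head=-1, tape[-3..4]=00000010 (head:   ^)
Step 2: in state A at pos -1, read 0 -> (A,0)->write 0,move R,goto A. Now: state=A, head=0, tape[-3..4]=00000010 (head:    ^)
Step 3: in state A at pos 0, read 0 -> (A,0)->write 0,move R,goto A. Now: state=A, head=1, tape[-3..4]=00000010 (head:     ^)
Step 4: in state A at pos 1, read 0 -> (A,0)->write 0,move R,goto A. Now: state=A, head=2, tape[-3..4]=00000010 (head:      ^)
Cells containing 1 after step 4: {3} -> 1 cell(s)

Answer: 1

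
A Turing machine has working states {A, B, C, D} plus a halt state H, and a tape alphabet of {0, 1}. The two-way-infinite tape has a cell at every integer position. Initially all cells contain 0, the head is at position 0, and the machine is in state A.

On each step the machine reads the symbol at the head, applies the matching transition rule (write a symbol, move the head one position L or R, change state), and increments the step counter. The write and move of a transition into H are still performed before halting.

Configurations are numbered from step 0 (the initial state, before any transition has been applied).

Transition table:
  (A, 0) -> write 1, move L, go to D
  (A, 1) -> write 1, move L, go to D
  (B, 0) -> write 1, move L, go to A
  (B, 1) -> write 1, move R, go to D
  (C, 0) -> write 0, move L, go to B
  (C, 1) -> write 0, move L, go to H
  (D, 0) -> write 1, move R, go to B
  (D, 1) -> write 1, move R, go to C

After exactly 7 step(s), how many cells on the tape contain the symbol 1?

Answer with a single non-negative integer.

Step 1: in state A at pos 0, read 0 -> (A,0)->write 1,move L,goto D. Now: state=D, head=-1, tape[-2..1]=0010 (head:  ^)
Step 2: in state D at pos -1, read 0 -> (D,0)->write 1,move R,goto B. Now: state=B, head=0, tape[-2..1]=0110 (head:   ^)
Step 3: in state B at pos 0, read 1 -> (B,1)->write 1,move R,goto D. Now: state=D, head=1, tape[-2..2]=01100 (head:    ^)
Step 4: in state D at pos 1, read 0 -> (D,0)->write 1,move R,goto B. Now: state=B, head=2, tape[-2..3]=011100 (head:     ^)
Step 5: in state B at pos 2, read 0 -> (B,0)->write 1,move L,goto A. Now: state=A, head=1, tape[-2..3]=011110 (head:    ^)
Step 6: in state A at pos 1, read 1 -> (A,1)->write 1,move L,goto D. Now: state=D, head=0, tape[-2..3]=011110 (head:   ^)
Step 7: in state D at pos 0, read 1 -> (D,1)->write 1,move R,goto C. Now: state=C, head=1, tape[-2..3]=011110 (head:    ^)
Cells containing 1 after step 7: {-1, 0, 1, 2} -> 4 cell(s)

Answer: 4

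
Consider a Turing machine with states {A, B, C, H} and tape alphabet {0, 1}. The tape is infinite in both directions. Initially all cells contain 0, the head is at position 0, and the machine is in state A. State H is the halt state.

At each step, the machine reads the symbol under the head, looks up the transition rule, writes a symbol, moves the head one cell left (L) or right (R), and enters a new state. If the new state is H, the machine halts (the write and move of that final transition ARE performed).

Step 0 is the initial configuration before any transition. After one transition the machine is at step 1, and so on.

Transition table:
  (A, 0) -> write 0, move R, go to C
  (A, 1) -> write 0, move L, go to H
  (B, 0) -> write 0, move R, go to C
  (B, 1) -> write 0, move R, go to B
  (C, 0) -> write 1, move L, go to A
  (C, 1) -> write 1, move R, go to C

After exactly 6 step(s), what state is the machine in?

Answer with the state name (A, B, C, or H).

Step 1: in state A at pos 0, read 0 -> (A,0)->write 0,move R,goto C. Now: state=C, head=1, tape[-1..2]=0000 (head:   ^)
Step 2: in state C at pos 1, read 0 -> (C,0)->write 1,move L,goto A. Now: state=A, head=0, tape[-1..2]=0010 (head:  ^)
Step 3: in state A at pos 0, read 0 -> (A,0)->write 0,move R,goto C. Now: state=C, head=1, tape[-1..2]=0010 (head:   ^)
Step 4: in state C at pos 1, read 1 -> (C,1)->write 1,move R,goto C. Now: state=C, head=2, tape[-1..3]=00100 (head:    ^)
Step 5: in state C at pos 2, read 0 -> (C,0)->write 1,move L,goto A. Now: state=A, head=1, tape[-1..3]=00110 (head:   ^)
Step 6: in state A at pos 1, read 1 -> (A,1)->write 0,move L,goto H. Now: state=H, head=0, tape[-1..3]=00010 (head:  ^)

Answer: H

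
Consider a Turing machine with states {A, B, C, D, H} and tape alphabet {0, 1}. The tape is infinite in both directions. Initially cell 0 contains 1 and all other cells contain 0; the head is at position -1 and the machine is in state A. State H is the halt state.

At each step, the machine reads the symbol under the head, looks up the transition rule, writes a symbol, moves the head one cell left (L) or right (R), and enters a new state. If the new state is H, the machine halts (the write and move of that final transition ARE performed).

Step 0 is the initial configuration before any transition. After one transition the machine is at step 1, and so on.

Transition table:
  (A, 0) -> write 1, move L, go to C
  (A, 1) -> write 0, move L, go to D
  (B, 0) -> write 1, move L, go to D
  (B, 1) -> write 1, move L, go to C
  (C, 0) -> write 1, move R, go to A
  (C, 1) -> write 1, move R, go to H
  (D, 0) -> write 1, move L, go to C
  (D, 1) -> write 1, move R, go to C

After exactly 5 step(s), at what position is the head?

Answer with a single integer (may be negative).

Answer: 0

Derivation:
Step 1: in state A at pos -1, read 0 -> (A,0)->write 1,move L,goto C. Now: state=C, head=-2, tape[-3..1]=00110 (head:  ^)
Step 2: in state C at pos -2, read 0 -> (C,0)->write 1,move R,goto A. Now: state=A, head=-1, tape[-3..1]=01110 (head:   ^)
Step 3: in state A at pos -1, read 1 -> (A,1)->write 0,move L,goto D. Now: state=D, head=-2, tape[-3..1]=01010 (head:  ^)
Step 4: in state D at pos -2, read 1 -> (D,1)->write 1,move R,goto C. Now: state=C, head=-1, tape[-3..1]=01010 (head:   ^)
Step 5: in state C at pos -1, read 0 -> (C,0)->write 1,move R,goto A. Now: state=A, head=0, tape[-3..1]=01110 (head:    ^)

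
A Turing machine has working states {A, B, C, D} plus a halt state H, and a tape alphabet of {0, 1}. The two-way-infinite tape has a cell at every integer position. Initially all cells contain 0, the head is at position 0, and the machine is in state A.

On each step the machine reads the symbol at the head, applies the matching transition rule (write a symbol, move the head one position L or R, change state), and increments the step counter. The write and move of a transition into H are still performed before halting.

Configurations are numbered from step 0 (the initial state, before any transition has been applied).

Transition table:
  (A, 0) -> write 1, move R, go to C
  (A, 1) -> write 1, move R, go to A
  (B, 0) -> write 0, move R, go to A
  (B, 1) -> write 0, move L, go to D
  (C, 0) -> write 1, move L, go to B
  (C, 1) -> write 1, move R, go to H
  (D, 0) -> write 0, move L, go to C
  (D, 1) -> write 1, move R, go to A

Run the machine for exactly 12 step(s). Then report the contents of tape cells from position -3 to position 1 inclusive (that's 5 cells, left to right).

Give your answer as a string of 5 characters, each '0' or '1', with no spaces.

Answer: 01111

Derivation:
Step 1: in state A at pos 0, read 0 -> (A,0)->write 1,move R,goto C. Now: state=C, head=1, tape[-1..2]=0100 (head:   ^)
Step 2: in state C at pos 1, read 0 -> (C,0)->write 1,move L,goto B. Now: state=B, head=0, tape[-1..2]=0110 (head:  ^)
Step 3: in state B at pos 0, read 1 -> (B,1)->write 0,move L,goto D. Now: state=D, head=-1, tape[-2..2]=00010 (head:  ^)
Step 4: in state D at pos -1, read 0 -> (D,0)->write 0,move L,goto C. Now: state=C, head=-2, tape[-3..2]=000010 (head:  ^)
Step 5: in state C at pos -2, read 0 -> (C,0)->write 1,move L,goto B. Now: state=B, head=-3, tape[-4..2]=0010010 (head:  ^)
Step 6: in state B at pos -3, read 0 -> (B,0)->write 0,move R,goto A. Now: state=A, head=-2, tape[-4..2]=0010010 (head:   ^)
Step 7: in state A at pos -2, read 1 -> (A,1)->write 1,move R,goto A. Now: state=A, head=-1, tape[-4..2]=0010010 (head:    ^)
Step 8: in state A at pos -1, read 0 -> (A,0)->write 1,move R,goto C. Now: state=C, head=0, tape[-4..2]=0011010 (head:     ^)
Step 9: in state C at pos 0, read 0 -> (C,0)->write 1,move L,goto B. Now: state=B, head=-1, tape[-4..2]=0011110 (head:    ^)
Step 10: in state B at pos -1, read 1 -> (B,1)->write 0,move L,goto D. Now: state=D, head=-2, tape[-4..2]=0010110 (head:   ^)
Step 11: in state D at pos -2, read 1 -> (D,1)->write 1,move R,goto A. Now: state=A, head=-1, tape[-4..2]=0010110 (head:    ^)
Step 12: in state A at pos -1, read 0 -> (A,0)->write 1,move R,goto C. Now: state=C, head=0, tape[-4..2]=0011110 (head:     ^)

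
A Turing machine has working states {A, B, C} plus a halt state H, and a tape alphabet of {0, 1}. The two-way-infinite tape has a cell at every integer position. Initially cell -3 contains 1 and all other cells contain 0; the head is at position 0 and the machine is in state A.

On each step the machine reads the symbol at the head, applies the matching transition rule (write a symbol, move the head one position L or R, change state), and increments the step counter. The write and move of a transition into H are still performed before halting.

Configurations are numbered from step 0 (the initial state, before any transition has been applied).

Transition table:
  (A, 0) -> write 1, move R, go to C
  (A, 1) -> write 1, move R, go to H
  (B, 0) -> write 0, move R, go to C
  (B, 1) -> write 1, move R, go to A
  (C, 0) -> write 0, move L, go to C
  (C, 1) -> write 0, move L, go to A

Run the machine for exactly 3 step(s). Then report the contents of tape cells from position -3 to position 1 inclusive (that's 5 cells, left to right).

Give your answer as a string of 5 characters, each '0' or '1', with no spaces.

Answer: 10000

Derivation:
Step 1: in state A at pos 0, read 0 -> (A,0)->write 1,move R,goto C. Now: state=C, head=1, tape[-4..2]=0100100 (head:      ^)
Step 2: in state C at pos 1, read 0 -> (C,0)->write 0,move L,goto C. Now: state=C, head=0, tape[-4..2]=0100100 (head:     ^)
Step 3: in state C at pos 0, read 1 -> (C,1)->write 0,move L,goto A. Now: state=A, head=-1, tape[-4..2]=0100000 (head:    ^)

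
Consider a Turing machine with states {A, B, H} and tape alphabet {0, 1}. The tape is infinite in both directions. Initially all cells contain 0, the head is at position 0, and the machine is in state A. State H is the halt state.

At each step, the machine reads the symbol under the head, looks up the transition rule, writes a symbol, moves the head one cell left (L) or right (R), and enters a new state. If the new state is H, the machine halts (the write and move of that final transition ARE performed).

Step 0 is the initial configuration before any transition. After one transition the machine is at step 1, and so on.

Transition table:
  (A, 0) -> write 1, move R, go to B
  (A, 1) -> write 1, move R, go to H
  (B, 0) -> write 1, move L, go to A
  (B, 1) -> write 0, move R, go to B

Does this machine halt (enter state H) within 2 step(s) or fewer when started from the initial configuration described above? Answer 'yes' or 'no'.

Answer: no

Derivation:
Step 1: in state A at pos 0, read 0 -> (A,0)->write 1,move R,goto B. Now: state=B, head=1, tape[-1..2]=0100 (head:   ^)
Step 2: in state B at pos 1, read 0 -> (B,0)->write 1,move L,goto A. Now: state=A, head=0, tape[-1..2]=0110 (head:  ^)
After 2 step(s): state = A (not H) -> not halted within 2 -> no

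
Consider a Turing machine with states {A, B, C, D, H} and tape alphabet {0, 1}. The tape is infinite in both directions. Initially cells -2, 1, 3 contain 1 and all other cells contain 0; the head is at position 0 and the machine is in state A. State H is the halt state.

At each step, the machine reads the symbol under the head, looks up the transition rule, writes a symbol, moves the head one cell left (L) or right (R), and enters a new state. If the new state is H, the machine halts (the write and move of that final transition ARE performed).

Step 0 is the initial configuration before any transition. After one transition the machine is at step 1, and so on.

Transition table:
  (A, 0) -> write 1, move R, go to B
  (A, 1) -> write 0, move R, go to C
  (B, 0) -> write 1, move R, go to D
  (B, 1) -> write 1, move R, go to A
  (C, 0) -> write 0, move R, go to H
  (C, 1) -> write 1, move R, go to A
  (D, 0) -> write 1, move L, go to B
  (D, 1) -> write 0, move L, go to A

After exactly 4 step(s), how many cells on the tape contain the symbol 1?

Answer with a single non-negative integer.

Step 1: in state A at pos 0, read 0 -> (A,0)->write 1,move R,goto B. Now: state=B, head=1, tape[-3..4]=01011010 (head:     ^)
Step 2: in state B at pos 1, read 1 -> (B,1)->write 1,move R,goto A. Now: state=A, head=2, tape[-3..4]=01011010 (head:      ^)
Step 3: in state A at pos 2, read 0 -> (A,0)->write 1,move R,goto B. Now: state=B, head=3, tape[-3..4]=01011110 (head:       ^)
Step 4: in state B at pos 3, read 1 -> (B,1)->write 1,move R,goto A. Now: state=A, head=4, tape[-3..5]=010111100 (head:        ^)
Cells containing 1 after step 4: {-2, 0, 1, 2, 3} -> 5 cell(s)

Answer: 5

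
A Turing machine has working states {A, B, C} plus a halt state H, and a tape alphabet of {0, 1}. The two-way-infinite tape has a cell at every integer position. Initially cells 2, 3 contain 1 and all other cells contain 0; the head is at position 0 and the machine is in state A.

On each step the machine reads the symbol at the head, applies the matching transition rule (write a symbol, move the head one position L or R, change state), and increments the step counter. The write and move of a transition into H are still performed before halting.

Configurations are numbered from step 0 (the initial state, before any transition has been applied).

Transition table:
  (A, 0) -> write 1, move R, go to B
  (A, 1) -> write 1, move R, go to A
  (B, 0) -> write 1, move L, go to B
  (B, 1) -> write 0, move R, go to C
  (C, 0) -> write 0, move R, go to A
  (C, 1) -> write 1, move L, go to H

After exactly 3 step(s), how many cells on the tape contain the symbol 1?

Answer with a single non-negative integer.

Step 1: in state A at pos 0, read 0 -> (A,0)->write 1,move R,goto B. Now: state=B, head=1, tape[-1..4]=010110 (head:   ^)
Step 2: in state B at pos 1, read 0 -> (B,0)->write 1,move L,goto B. Now: state=B, head=0, tape[-1..4]=011110 (head:  ^)
Step 3: in state B at pos 0, read 1 -> (B,1)->write 0,move R,goto C. Now: state=C, head=1, tape[-1..4]=001110 (head:   ^)
Cells containing 1 after step 3: {1, 2, 3} -> 3 cell(s)

Answer: 3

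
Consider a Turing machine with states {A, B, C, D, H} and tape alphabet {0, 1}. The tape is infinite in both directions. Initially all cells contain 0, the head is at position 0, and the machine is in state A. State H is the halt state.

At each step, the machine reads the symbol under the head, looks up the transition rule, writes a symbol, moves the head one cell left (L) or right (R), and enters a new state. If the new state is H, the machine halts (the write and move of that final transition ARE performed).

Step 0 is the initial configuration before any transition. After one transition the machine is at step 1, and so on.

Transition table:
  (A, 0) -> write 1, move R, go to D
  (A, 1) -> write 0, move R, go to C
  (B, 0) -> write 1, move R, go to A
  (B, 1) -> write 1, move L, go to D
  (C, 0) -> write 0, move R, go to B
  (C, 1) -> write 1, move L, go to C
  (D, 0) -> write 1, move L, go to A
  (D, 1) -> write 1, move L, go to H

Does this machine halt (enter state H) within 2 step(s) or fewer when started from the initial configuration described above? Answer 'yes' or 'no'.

Step 1: in state A at pos 0, read 0 -> (A,0)->write 1,move R,goto D. Now: state=D, head=1, tape[-1..2]=0100 (head:   ^)
Step 2: in state D at pos 1, read 0 -> (D,0)->write 1,move L,goto A. Now: state=A, head=0, tape[-1..2]=0110 (head:  ^)
After 2 step(s): state = A (not H) -> not halted within 2 -> no

Answer: no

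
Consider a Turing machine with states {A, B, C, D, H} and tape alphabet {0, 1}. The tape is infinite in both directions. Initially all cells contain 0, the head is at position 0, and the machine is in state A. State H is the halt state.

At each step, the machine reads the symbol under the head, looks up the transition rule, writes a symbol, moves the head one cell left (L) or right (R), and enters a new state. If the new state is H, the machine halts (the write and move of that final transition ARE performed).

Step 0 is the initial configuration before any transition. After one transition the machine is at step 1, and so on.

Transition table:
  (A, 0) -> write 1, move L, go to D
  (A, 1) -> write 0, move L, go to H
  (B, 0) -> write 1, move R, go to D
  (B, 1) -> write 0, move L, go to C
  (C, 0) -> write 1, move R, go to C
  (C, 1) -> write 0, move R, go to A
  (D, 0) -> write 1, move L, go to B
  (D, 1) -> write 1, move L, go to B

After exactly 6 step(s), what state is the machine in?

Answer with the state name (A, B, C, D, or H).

Answer: C

Derivation:
Step 1: in state A at pos 0, read 0 -> (A,0)->write 1,move L,goto D. Now: state=D, head=-1, tape[-2..1]=0010 (head:  ^)
Step 2: in state D at pos -1, read 0 -> (D,0)->write 1,move L,goto B. Now: state=B, head=-2, tape[-3..1]=00110 (head:  ^)
Step 3: in state B at pos -2, read 0 -> (B,0)->write 1,move R,goto D. Now: state=D, head=-1, tape[-3..1]=01110 (head:   ^)
Step 4: in state D at pos -1, read 1 -> (D,1)->write 1,move L,goto B. Now: state=B, head=-2, tape[-3..1]=01110 (head:  ^)
Step 5: in state B at pos -2, read 1 -> (B,1)->write 0,move L,goto C. Now: state=C, head=-3, tape[-4..1]=000110 (head:  ^)
Step 6: in state C at pos -3, read 0 -> (C,0)->write 1,move R,goto C. Now: state=C, head=-2, tape[-4..1]=010110 (head:   ^)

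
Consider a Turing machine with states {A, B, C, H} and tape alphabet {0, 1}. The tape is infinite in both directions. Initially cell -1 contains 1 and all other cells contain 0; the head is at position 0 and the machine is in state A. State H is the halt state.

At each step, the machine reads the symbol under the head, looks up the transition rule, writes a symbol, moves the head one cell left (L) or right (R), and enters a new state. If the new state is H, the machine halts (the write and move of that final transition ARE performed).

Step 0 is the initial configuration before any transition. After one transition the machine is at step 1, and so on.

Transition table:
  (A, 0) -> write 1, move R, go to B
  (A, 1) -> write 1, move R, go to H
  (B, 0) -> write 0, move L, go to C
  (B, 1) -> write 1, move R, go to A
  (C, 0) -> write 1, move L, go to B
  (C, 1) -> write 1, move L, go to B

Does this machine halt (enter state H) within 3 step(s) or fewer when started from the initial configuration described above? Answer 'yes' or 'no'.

Step 1: in state A at pos 0, read 0 -> (A,0)->write 1,move R,goto B. Now: state=B, head=1, tape[-2..2]=01100 (head:    ^)
Step 2: in state B at pos 1, read 0 -> (B,0)->write 0,move L,goto C. Now: state=C, head=0, tape[-2..2]=01100 (head:   ^)
Step 3: in state C at pos 0, read 1 -> (C,1)->write 1,move L,goto B. Now: state=B, head=-1, tape[-2..2]=01100 (head:  ^)
After 3 step(s): state = B (not H) -> not halted within 3 -> no

Answer: no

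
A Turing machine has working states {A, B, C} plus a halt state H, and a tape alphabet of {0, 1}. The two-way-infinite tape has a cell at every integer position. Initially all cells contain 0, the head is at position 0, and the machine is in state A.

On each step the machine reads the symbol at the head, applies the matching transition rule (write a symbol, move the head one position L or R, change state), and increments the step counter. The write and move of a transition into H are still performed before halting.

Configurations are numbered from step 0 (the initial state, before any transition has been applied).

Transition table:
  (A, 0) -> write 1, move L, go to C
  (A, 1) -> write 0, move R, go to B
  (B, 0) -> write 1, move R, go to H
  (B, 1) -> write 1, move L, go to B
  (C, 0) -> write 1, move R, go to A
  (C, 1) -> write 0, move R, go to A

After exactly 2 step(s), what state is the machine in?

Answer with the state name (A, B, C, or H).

Step 1: in state A at pos 0, read 0 -> (A,0)->write 1,move L,goto C. Now: state=C, head=-1, tape[-2..1]=0010 (head:  ^)
Step 2: in state C at pos -1, read 0 -> (C,0)->write 1,move R,goto A. Now: state=A, head=0, tape[-2..1]=0110 (head:   ^)

Answer: A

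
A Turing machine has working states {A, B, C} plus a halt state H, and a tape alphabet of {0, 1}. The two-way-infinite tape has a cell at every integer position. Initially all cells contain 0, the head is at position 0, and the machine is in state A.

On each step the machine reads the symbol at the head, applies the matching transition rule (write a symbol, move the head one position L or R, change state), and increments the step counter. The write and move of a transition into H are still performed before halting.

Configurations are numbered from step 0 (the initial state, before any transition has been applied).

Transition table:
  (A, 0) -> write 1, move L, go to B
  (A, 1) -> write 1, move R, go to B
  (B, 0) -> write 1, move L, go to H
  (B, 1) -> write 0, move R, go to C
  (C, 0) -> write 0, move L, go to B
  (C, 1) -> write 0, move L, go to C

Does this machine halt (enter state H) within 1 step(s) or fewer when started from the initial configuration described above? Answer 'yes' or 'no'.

Answer: no

Derivation:
Step 1: in state A at pos 0, read 0 -> (A,0)->write 1,move L,goto B. Now: state=B, head=-1, tape[-2..1]=0010 (head:  ^)
After 1 step(s): state = B (not H) -> not halted within 1 -> no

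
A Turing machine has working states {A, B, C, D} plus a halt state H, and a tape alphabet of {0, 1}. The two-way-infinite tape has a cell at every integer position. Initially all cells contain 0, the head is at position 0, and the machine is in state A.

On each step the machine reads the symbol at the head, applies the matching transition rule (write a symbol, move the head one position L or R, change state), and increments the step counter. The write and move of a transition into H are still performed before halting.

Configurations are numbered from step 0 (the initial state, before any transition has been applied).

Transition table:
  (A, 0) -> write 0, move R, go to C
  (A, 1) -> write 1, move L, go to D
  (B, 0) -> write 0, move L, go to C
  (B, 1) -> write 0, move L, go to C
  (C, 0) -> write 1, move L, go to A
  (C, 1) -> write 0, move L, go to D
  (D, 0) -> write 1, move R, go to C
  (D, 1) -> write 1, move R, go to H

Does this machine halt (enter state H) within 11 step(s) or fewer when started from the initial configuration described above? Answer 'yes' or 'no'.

Answer: yes

Derivation:
Step 1: in state A at pos 0, read 0 -> (A,0)->write 0,move R,goto C. Now: state=C, head=1, tape[-1..2]=0000 (head:   ^)
Step 2: in state C at pos 1, read 0 -> (C,0)->write 1,move L,goto A. Now: state=A, head=0, tape[-1..2]=0010 (head:  ^)
Step 3: in state A at pos 0, read 0 -> (A,0)->write 0,move R,goto C. Now: state=C, head=1, tape[-1..2]=0010 (head:   ^)
Step 4: in state C at pos 1, read 1 -> (C,1)->write 0,move L,goto D. Now: state=D, head=0, tape[-1..2]=0000 (head:  ^)
Step 5: in state D at pos 0, read 0 -> (D,0)->write 1,move R,goto C. Now: state=C, head=1, tape[-1..2]=0100 (head:   ^)
Step 6: in state C at pos 1, read 0 -> (C,0)->write 1,move L,goto A. Now: state=A, head=0, tape[-1..2]=0110 (head:  ^)
Step 7: in state A at pos 0, read 1 -> (A,1)->write 1,move L,goto D. Now: state=D, head=-1, tape[-2..2]=00110 (head:  ^)
Step 8: in state D at pos -1, read 0 -> (D,0)->write 1,move R,goto C. Now: state=C, head=0, tape[-2..2]=01110 (head:   ^)
Step 9: in state C at pos 0, read 1 -> (C,1)->write 0,move L,goto D. Now: state=D, head=-1, tape[-2..2]=01010 (head:  ^)
Step 10: in state D at pos -1, read 1 -> (D,1)->write 1,move R,goto H. Now: state=H, head=0, tape[-2..2]=01010 (head:   ^)
State H reached at step 10; 10 <= 11 -> yes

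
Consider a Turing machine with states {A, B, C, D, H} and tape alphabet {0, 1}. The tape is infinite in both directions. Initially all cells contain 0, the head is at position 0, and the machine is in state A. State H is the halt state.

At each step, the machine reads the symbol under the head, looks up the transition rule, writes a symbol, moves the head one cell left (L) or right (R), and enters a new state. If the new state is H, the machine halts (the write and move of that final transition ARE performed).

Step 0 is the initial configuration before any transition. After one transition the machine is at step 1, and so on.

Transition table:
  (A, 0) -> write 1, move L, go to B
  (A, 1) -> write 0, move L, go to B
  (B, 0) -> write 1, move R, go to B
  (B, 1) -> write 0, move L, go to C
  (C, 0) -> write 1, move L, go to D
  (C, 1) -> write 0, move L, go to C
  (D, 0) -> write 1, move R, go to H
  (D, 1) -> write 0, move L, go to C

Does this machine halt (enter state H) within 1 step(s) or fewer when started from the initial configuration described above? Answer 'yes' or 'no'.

Step 1: in state A at pos 0, read 0 -> (A,0)->write 1,move L,goto B. Now: state=B, head=-1, tape[-2..1]=0010 (head:  ^)
After 1 step(s): state = B (not H) -> not halted within 1 -> no

Answer: no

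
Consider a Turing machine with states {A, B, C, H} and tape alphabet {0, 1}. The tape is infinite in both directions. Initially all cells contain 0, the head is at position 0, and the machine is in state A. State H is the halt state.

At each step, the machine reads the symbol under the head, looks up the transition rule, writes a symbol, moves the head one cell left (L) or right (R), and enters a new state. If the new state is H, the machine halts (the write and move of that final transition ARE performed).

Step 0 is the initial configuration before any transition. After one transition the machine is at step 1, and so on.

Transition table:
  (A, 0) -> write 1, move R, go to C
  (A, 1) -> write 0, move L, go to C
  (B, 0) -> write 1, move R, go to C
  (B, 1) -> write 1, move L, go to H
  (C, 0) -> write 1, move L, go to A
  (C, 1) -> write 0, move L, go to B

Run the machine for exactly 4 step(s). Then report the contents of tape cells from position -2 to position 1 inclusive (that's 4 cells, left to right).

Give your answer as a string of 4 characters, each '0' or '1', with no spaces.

Step 1: in state A at pos 0, read 0 -> (A,0)->write 1,move R,goto C. Now: state=C, head=1, tape[-1..2]=0100 (head:   ^)
Step 2: in state C at pos 1, read 0 -> (C,0)->write 1,move L,goto A. Now: state=A, head=0, tape[-1..2]=0110 (head:  ^)
Step 3: in state A at pos 0, read 1 -> (A,1)->write 0,move L,goto C. Now: state=C, head=-1, tape[-2..2]=00010 (head:  ^)
Step 4: in state C at pos -1, read 0 -> (C,0)->write 1,move L,goto A. Now: state=A, head=-2, tape[-3..2]=001010 (head:  ^)

Answer: 0101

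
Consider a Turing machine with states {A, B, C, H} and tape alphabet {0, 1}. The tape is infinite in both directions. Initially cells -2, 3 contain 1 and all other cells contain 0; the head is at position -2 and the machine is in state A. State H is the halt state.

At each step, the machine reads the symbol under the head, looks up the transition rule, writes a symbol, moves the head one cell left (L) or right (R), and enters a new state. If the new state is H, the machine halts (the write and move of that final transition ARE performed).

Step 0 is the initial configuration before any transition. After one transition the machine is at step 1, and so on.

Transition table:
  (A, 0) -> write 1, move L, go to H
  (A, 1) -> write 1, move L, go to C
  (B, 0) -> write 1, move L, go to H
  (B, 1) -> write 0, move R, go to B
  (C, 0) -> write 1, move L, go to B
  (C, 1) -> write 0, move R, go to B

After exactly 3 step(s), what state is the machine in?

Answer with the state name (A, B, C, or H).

Step 1: in state A at pos -2, read 1 -> (A,1)->write 1,move L,goto C. Now: state=C, head=-3, tape[-4..4]=001000010 (head:  ^)
Step 2: in state C at pos -3, read 0 -> (C,0)->write 1,move L,goto B. Now: state=B, head=-4, tape[-5..4]=0011000010 (head:  ^)
Step 3: in state B at pos -4, read 0 -> (B,0)->write 1,move L,goto H. Now: state=H, head=-5, tape[-6..4]=00111000010 (head:  ^)

Answer: H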